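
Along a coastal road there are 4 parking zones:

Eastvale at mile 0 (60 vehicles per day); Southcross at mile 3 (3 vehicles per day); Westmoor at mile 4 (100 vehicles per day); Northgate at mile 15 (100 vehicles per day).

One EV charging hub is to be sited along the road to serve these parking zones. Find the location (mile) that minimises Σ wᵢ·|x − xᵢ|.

For a sum of weighted absolute distances on a line, the optimum is the weighted median (not the mean). Total weight W = 263; half-weight = 131.5.
Sort by position and accumulate weight:
  mile 0 (Eastvale, w=60) → cum 60
  mile 3 (Southcross, w=3) → cum 63
  mile 4 (Westmoor, w=100) → cum 163  ≥ 131.5 → median here
  mile 15 (Northgate, w=100) → cum 263
Optimal location: mile 4.

x = 4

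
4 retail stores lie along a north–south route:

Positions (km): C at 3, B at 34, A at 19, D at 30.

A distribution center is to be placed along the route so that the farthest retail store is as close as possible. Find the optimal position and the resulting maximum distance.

The 1-center on a line is the midpoint of the two extreme points: leftmost at 3, rightmost at 34.
Optimal location = (3 + 34)/2 = 18.5; maximum distance = (34 − 3)/2 = 15.5.

location 18.5, max distance 15.5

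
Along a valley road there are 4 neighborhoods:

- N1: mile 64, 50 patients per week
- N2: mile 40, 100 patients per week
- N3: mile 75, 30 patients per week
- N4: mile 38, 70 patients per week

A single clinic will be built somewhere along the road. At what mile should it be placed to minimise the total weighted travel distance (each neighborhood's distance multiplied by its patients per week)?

For a sum of weighted absolute distances on a line, the optimum is the weighted median (not the mean). Total weight W = 250; half-weight = 125.
Sort by position and accumulate weight:
  mile 38 (N4, w=70) → cum 70
  mile 40 (N2, w=100) → cum 170  ≥ 125 → median here
  mile 64 (N1, w=50) → cum 220
  mile 75 (N3, w=30) → cum 250
Optimal location: mile 40.

x = 40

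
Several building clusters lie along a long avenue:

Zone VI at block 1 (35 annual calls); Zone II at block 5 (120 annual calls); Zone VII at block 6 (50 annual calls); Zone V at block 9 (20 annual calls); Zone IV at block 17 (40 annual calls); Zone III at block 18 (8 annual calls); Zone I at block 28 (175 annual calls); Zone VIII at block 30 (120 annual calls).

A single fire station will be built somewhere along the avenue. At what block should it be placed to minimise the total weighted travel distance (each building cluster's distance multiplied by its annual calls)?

For a sum of weighted absolute distances on a line, the optimum is the weighted median (not the mean). Total weight W = 568; half-weight = 284.
Sort by position and accumulate weight:
  block 1 (Zone VI, w=35) → cum 35
  block 5 (Zone II, w=120) → cum 155
  block 6 (Zone VII, w=50) → cum 205
  block 9 (Zone V, w=20) → cum 225
  block 17 (Zone IV, w=40) → cum 265
  block 18 (Zone III, w=8) → cum 273
  block 28 (Zone I, w=175) → cum 448  ≥ 284 → median here
  block 30 (Zone VIII, w=120) → cum 568
Optimal location: block 28.

x = 28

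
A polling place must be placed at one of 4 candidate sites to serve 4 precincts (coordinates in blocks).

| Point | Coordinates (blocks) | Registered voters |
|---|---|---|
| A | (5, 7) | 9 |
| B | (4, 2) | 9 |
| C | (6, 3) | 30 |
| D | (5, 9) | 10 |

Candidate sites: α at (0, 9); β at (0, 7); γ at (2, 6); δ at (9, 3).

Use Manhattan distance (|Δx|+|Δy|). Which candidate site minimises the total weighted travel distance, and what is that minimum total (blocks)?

δ, total 316 blocks

Total weighted distance at each candidate:
  α (0, 9): total = 572
  β (0, 7): total = 496
  γ (2, 6): total = 360
  δ (9, 3): total = 316
Minimum is at δ with total 316 blocks.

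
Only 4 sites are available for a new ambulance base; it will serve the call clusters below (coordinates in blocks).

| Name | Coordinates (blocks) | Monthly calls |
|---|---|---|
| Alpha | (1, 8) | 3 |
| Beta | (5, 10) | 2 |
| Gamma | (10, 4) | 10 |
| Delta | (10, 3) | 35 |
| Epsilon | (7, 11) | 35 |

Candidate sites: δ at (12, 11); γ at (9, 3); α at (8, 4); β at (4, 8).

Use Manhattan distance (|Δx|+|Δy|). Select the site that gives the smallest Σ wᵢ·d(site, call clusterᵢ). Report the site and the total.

Total weighted distance at each candidate:
  δ (12, 11): total = 673
  γ (9, 3): total = 466
  α (8, 4): total = 456
  β (4, 8): total = 710
Minimum is at α with total 456 blocks.

α, total 456 blocks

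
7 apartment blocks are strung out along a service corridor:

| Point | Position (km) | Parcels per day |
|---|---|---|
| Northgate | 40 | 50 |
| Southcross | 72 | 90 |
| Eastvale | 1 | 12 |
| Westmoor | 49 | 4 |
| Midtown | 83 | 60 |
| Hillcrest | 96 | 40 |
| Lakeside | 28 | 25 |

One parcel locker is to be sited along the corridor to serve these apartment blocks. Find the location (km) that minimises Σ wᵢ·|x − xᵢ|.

For a sum of weighted absolute distances on a line, the optimum is the weighted median (not the mean). Total weight W = 281; half-weight = 140.5.
Sort by position and accumulate weight:
  km 1 (Eastvale, w=12) → cum 12
  km 28 (Lakeside, w=25) → cum 37
  km 40 (Northgate, w=50) → cum 87
  km 49 (Westmoor, w=4) → cum 91
  km 72 (Southcross, w=90) → cum 181  ≥ 140.5 → median here
  km 83 (Midtown, w=60) → cum 241
  km 96 (Hillcrest, w=40) → cum 281
Optimal location: km 72.

x = 72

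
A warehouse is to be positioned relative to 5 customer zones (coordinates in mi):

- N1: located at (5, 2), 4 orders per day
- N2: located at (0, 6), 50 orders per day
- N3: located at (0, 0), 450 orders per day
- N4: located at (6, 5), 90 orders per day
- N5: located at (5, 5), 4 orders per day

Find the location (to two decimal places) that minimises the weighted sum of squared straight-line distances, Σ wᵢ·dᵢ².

(0.97, 1.30)

The minimiser of Σwᵢ‖p−pᵢ‖² is the weighted centroid p* = (Σwᵢpᵢ)/(Σwᵢ).
Σwᵢ = 598.
Σwᵢxᵢ = 4·5 + 50·0 + 450·0 + 90·6 + 4·5 = 580.
Σwᵢyᵢ = 4·2 + 50·6 + 450·0 + 90·5 + 4·5 = 778.
x* = 580/598 = 0.97, y* = 778/598 = 1.30.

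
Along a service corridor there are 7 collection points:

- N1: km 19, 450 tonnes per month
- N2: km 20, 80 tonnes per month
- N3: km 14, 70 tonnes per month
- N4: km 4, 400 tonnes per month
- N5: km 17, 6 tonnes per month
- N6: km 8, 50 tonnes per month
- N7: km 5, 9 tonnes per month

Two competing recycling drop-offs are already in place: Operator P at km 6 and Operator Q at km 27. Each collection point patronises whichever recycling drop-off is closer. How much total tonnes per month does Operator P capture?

529

The indifferent point is the midpoint (6+27)/2 = 16.5; collection points left of it (closer to Operator P at 6) go to Operator P, those right go to Operator Q.
  N4 at 4 (w=400) → Operator P
  N7 at 5 (w=9) → Operator P
  N6 at 8 (w=50) → Operator P
  N3 at 14 (w=70) → Operator P
  N5 at 17 (w=6) → Operator Q
  N1 at 19 (w=450) → Operator Q
  N2 at 20 (w=80) → Operator Q
Operator P captures 529; Operator Q captures 536.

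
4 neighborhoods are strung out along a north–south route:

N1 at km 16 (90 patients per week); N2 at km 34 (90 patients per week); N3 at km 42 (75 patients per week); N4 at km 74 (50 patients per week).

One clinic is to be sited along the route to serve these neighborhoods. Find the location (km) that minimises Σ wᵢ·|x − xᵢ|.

x = 34

For a sum of weighted absolute distances on a line, the optimum is the weighted median (not the mean). Total weight W = 305; half-weight = 152.5.
Sort by position and accumulate weight:
  km 16 (N1, w=90) → cum 90
  km 34 (N2, w=90) → cum 180  ≥ 152.5 → median here
  km 42 (N3, w=75) → cum 255
  km 74 (N4, w=50) → cum 305
Optimal location: km 34.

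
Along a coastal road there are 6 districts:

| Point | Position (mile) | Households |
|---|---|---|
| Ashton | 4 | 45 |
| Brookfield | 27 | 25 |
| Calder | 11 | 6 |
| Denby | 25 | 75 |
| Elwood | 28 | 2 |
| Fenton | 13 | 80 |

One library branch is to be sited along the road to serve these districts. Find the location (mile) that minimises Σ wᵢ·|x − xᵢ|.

x = 13

For a sum of weighted absolute distances on a line, the optimum is the weighted median (not the mean). Total weight W = 233; half-weight = 116.5.
Sort by position and accumulate weight:
  mile 4 (Ashton, w=45) → cum 45
  mile 11 (Calder, w=6) → cum 51
  mile 13 (Fenton, w=80) → cum 131  ≥ 116.5 → median here
  mile 25 (Denby, w=75) → cum 206
  mile 27 (Brookfield, w=25) → cum 231
  mile 28 (Elwood, w=2) → cum 233
Optimal location: mile 13.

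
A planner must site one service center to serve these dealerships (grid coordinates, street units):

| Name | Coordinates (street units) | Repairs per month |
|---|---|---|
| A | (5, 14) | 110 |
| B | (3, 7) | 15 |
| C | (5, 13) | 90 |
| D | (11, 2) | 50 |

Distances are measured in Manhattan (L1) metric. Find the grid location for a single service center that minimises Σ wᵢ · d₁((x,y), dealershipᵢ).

Manhattan distance separates: Σwᵢ(|x−xᵢ|+|y−yᵢ|) = Σwᵢ|x−xᵢ| + Σwᵢ|y−yᵢ|, so x and y are optimised independently as 1-D weighted medians.
Total weight W = 265; half = 132.5.
x-coordinate, sorted with cumulative weight:
  x=3 (B, w=15) cum 15
  x=5 (A, w=110) cum 125
  x=5 (C, w=90) cum 215  ← median
  x=11 (D, w=50) cum 265
⇒ x* = 5
y-coordinate, sorted with cumulative weight:
  y=2 (D, w=50) cum 50
  y=7 (B, w=15) cum 65
  y=13 (C, w=90) cum 155  ← median
  y=14 (A, w=110) cum 265
⇒ y* = 13

(5, 13)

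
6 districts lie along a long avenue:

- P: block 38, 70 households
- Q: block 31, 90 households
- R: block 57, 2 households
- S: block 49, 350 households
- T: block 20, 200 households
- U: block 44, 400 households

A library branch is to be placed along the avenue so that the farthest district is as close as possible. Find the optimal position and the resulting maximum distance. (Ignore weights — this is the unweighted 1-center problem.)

location 38.5, max distance 18.5

The 1-center on a line is the midpoint of the two extreme points: leftmost at 20, rightmost at 57.
Optimal location = (20 + 57)/2 = 38.5; maximum distance = (57 − 20)/2 = 18.5.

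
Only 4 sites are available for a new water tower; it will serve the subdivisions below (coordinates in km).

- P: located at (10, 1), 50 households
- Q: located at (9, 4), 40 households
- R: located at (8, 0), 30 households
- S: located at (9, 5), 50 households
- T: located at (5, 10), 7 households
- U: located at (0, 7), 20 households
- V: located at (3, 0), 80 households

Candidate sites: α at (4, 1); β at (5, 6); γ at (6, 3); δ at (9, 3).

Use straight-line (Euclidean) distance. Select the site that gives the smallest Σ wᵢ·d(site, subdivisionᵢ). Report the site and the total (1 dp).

δ, total 1136.7 km

Total weighted distance at each candidate:
  α (4, 1): total = 1297.8
  β (5, 6): total = 1575.8
  γ (6, 3): total = 1171.7
  δ (9, 3): total = 1136.7
Minimum is at δ with total 1136.7 km.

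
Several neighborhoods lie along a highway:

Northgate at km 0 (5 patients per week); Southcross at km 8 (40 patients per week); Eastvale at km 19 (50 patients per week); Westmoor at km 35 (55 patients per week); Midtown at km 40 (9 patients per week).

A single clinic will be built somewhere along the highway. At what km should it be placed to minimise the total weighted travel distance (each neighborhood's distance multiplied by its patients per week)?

x = 19

For a sum of weighted absolute distances on a line, the optimum is the weighted median (not the mean). Total weight W = 159; half-weight = 79.5.
Sort by position and accumulate weight:
  km 0 (Northgate, w=5) → cum 5
  km 8 (Southcross, w=40) → cum 45
  km 19 (Eastvale, w=50) → cum 95  ≥ 79.5 → median here
  km 35 (Westmoor, w=55) → cum 150
  km 40 (Midtown, w=9) → cum 159
Optimal location: km 19.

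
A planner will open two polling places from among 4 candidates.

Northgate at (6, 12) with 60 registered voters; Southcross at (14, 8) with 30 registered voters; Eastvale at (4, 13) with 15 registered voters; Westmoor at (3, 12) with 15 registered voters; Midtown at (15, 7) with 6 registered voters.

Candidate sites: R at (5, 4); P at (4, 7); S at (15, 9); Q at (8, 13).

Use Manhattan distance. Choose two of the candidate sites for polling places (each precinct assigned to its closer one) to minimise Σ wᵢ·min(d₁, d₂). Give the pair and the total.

{S, Q}, total 402

Evaluate every pair (each demand assigned to the nearer of the two):
  {S, Q}: total = 402
  {P, S}: total = 672
  {P, Q}: total = 726
  {R, Q}: total = 738
  {R, S}: total = 912
  {R, P}: total = 996
Best pair: {S, Q} with total 402.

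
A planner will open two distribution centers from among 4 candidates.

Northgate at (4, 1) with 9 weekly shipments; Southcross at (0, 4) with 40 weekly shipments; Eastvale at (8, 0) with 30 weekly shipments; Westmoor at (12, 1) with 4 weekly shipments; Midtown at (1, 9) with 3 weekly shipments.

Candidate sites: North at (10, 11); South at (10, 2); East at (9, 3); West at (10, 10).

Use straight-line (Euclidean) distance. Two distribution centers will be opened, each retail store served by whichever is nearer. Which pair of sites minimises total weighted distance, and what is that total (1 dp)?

Evaluate every pair (each demand assigned to the nearer of the two):
  {South, East}: total = 534.5
  {East, West}: total = 547.1
  {North, East}: total = 547.6
  {South, West}: total = 583.6
  {North, South}: total = 584.1
  {North, West}: total = 933.8
Best pair: {South, East} with total 534.5.

{South, East}, total 534.5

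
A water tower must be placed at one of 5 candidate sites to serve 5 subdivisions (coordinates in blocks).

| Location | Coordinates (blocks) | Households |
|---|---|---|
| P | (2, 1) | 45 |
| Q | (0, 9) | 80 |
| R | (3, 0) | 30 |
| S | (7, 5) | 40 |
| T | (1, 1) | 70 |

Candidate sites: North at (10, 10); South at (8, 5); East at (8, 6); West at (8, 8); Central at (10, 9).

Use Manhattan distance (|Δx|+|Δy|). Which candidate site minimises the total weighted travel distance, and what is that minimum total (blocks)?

South, total 2520 blocks

Total weighted distance at each candidate:
  North (10, 10): total = 3735
  South (8, 5): total = 2520
  East (8, 6): total = 2625
  West (8, 8): total = 2835
  Central (10, 9): total = 3470
Minimum is at South with total 2520 blocks.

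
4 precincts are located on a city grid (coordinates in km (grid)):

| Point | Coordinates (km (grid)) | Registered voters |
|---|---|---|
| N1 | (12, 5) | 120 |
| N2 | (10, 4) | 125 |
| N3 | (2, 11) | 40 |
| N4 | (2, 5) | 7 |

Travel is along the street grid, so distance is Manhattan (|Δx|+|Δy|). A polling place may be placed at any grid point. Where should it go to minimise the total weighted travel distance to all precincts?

(10, 5)

Manhattan distance separates: Σwᵢ(|x−xᵢ|+|y−yᵢ|) = Σwᵢ|x−xᵢ| + Σwᵢ|y−yᵢ|, so x and y are optimised independently as 1-D weighted medians.
Total weight W = 292; half = 146.
x-coordinate, sorted with cumulative weight:
  x=2 (N3, w=40) cum 40
  x=2 (N4, w=7) cum 47
  x=10 (N2, w=125) cum 172  ← median
  x=12 (N1, w=120) cum 292
⇒ x* = 10
y-coordinate, sorted with cumulative weight:
  y=4 (N2, w=125) cum 125
  y=5 (N1, w=120) cum 245  ← median
  y=5 (N4, w=7) cum 252
  y=11 (N3, w=40) cum 292
⇒ y* = 5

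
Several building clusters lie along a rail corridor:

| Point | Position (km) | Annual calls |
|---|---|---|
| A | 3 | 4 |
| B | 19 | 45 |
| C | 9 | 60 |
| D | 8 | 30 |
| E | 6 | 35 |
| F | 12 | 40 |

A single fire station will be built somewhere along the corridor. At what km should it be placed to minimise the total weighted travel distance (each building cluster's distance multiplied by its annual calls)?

For a sum of weighted absolute distances on a line, the optimum is the weighted median (not the mean). Total weight W = 214; half-weight = 107.
Sort by position and accumulate weight:
  km 3 (A, w=4) → cum 4
  km 6 (E, w=35) → cum 39
  km 8 (D, w=30) → cum 69
  km 9 (C, w=60) → cum 129  ≥ 107 → median here
  km 12 (F, w=40) → cum 169
  km 19 (B, w=45) → cum 214
Optimal location: km 9.

x = 9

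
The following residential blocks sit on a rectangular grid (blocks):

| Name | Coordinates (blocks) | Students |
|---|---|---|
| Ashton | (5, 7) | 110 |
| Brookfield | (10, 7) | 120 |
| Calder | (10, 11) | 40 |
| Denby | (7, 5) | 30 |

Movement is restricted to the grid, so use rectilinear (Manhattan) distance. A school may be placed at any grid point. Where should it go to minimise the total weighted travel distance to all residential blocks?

Manhattan distance separates: Σwᵢ(|x−xᵢ|+|y−yᵢ|) = Σwᵢ|x−xᵢ| + Σwᵢ|y−yᵢ|, so x and y are optimised independently as 1-D weighted medians.
Total weight W = 300; half = 150.
x-coordinate, sorted with cumulative weight:
  x=5 (Ashton, w=110) cum 110
  x=7 (Denby, w=30) cum 140
  x=10 (Brookfield, w=120) cum 260  ← median
  x=10 (Calder, w=40) cum 300
⇒ x* = 10
y-coordinate, sorted with cumulative weight:
  y=5 (Denby, w=30) cum 30
  y=7 (Ashton, w=110) cum 140
  y=7 (Brookfield, w=120) cum 260  ← median
  y=11 (Calder, w=40) cum 300
⇒ y* = 7

(10, 7)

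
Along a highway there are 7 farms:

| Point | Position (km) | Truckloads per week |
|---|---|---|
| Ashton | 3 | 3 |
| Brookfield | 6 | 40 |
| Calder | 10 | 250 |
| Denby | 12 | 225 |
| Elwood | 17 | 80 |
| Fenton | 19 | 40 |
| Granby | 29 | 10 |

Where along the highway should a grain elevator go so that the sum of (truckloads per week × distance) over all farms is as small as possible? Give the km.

For a sum of weighted absolute distances on a line, the optimum is the weighted median (not the mean). Total weight W = 648; half-weight = 324.
Sort by position and accumulate weight:
  km 3 (Ashton, w=3) → cum 3
  km 6 (Brookfield, w=40) → cum 43
  km 10 (Calder, w=250) → cum 293
  km 12 (Denby, w=225) → cum 518  ≥ 324 → median here
  km 17 (Elwood, w=80) → cum 598
  km 19 (Fenton, w=40) → cum 638
  km 29 (Granby, w=10) → cum 648
Optimal location: km 12.

x = 12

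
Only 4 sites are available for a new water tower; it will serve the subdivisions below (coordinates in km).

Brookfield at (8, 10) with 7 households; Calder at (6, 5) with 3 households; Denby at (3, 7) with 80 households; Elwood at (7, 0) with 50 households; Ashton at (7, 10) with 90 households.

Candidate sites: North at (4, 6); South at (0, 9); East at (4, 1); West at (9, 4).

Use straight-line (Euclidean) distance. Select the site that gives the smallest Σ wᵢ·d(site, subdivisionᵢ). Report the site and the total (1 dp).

Total weighted distance at each candidate:
  North (4, 6): total = 944.9
  South (0, 9): total = 1573.0
  East (4, 1): total = 1580.9
  West (9, 4): total = 1381.5
Minimum is at North with total 944.9 km.

North, total 944.9 km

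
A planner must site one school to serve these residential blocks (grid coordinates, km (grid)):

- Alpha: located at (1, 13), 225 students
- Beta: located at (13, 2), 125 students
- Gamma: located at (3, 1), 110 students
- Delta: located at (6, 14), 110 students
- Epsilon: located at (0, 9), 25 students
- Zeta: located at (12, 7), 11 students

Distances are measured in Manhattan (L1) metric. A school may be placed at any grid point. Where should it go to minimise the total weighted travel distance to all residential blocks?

(3, 13)

Manhattan distance separates: Σwᵢ(|x−xᵢ|+|y−yᵢ|) = Σwᵢ|x−xᵢ| + Σwᵢ|y−yᵢ|, so x and y are optimised independently as 1-D weighted medians.
Total weight W = 606; half = 303.
x-coordinate, sorted with cumulative weight:
  x=0 (Epsilon, w=25) cum 25
  x=1 (Alpha, w=225) cum 250
  x=3 (Gamma, w=110) cum 360  ← median
  x=6 (Delta, w=110) cum 470
  x=12 (Zeta, w=11) cum 481
  x=13 (Beta, w=125) cum 606
⇒ x* = 3
y-coordinate, sorted with cumulative weight:
  y=1 (Gamma, w=110) cum 110
  y=2 (Beta, w=125) cum 235
  y=7 (Zeta, w=11) cum 246
  y=9 (Epsilon, w=25) cum 271
  y=13 (Alpha, w=225) cum 496  ← median
  y=14 (Delta, w=110) cum 606
⇒ y* = 13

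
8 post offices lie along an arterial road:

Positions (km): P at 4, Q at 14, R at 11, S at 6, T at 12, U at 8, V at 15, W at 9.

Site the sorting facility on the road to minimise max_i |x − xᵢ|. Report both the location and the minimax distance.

location 9.5, max distance 5.5

The 1-center on a line is the midpoint of the two extreme points: leftmost at 4, rightmost at 15.
Optimal location = (4 + 15)/2 = 9.5; maximum distance = (15 − 4)/2 = 5.5.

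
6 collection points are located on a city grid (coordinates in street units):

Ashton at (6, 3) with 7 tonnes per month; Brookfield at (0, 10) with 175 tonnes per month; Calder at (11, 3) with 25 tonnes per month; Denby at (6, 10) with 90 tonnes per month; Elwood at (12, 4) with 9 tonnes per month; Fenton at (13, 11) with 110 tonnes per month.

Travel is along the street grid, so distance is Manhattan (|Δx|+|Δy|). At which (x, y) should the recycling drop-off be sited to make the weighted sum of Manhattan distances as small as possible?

Manhattan distance separates: Σwᵢ(|x−xᵢ|+|y−yᵢ|) = Σwᵢ|x−xᵢ| + Σwᵢ|y−yᵢ|, so x and y are optimised independently as 1-D weighted medians.
Total weight W = 416; half = 208.
x-coordinate, sorted with cumulative weight:
  x=0 (Brookfield, w=175) cum 175
  x=6 (Ashton, w=7) cum 182
  x=6 (Denby, w=90) cum 272  ← median
  x=11 (Calder, w=25) cum 297
  x=12 (Elwood, w=9) cum 306
  x=13 (Fenton, w=110) cum 416
⇒ x* = 6
y-coordinate, sorted with cumulative weight:
  y=3 (Ashton, w=7) cum 7
  y=3 (Calder, w=25) cum 32
  y=4 (Elwood, w=9) cum 41
  y=10 (Brookfield, w=175) cum 216  ← median
  y=10 (Denby, w=90) cum 306
  y=11 (Fenton, w=110) cum 416
⇒ y* = 10

(6, 10)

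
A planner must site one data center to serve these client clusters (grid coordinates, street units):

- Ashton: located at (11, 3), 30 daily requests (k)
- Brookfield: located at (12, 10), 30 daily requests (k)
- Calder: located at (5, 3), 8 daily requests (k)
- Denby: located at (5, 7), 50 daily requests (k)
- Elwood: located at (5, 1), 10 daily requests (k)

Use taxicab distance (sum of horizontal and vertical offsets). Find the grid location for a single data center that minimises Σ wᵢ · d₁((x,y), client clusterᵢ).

Manhattan distance separates: Σwᵢ(|x−xᵢ|+|y−yᵢ|) = Σwᵢ|x−xᵢ| + Σwᵢ|y−yᵢ|, so x and y are optimised independently as 1-D weighted medians.
Total weight W = 128; half = 64.
x-coordinate, sorted with cumulative weight:
  x=5 (Calder, w=8) cum 8
  x=5 (Denby, w=50) cum 58
  x=5 (Elwood, w=10) cum 68  ← median
  x=11 (Ashton, w=30) cum 98
  x=12 (Brookfield, w=30) cum 128
⇒ x* = 5
y-coordinate, sorted with cumulative weight:
  y=1 (Elwood, w=10) cum 10
  y=3 (Ashton, w=30) cum 40
  y=3 (Calder, w=8) cum 48
  y=7 (Denby, w=50) cum 98  ← median
  y=10 (Brookfield, w=30) cum 128
⇒ y* = 7

(5, 7)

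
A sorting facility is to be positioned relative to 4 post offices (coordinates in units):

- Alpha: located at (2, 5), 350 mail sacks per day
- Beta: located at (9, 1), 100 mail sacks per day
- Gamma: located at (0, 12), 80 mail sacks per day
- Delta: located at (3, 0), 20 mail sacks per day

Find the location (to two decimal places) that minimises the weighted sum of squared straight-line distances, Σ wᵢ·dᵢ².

The minimiser of Σwᵢ‖p−pᵢ‖² is the weighted centroid p* = (Σwᵢpᵢ)/(Σwᵢ).
Σwᵢ = 550.
Σwᵢxᵢ = 350·2 + 100·9 + 80·0 + 20·3 = 1660.
Σwᵢyᵢ = 350·5 + 100·1 + 80·12 + 20·0 = 2810.
x* = 1660/550 = 3.02, y* = 2810/550 = 5.11.

(3.02, 5.11)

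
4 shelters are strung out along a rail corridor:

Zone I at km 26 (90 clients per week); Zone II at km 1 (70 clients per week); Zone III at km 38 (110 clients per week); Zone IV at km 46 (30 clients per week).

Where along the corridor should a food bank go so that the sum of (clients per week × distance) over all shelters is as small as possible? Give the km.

x = 26

For a sum of weighted absolute distances on a line, the optimum is the weighted median (not the mean). Total weight W = 300; half-weight = 150.
Sort by position and accumulate weight:
  km 1 (Zone II, w=70) → cum 70
  km 26 (Zone I, w=90) → cum 160  ≥ 150 → median here
  km 38 (Zone III, w=110) → cum 270
  km 46 (Zone IV, w=30) → cum 300
Optimal location: km 26.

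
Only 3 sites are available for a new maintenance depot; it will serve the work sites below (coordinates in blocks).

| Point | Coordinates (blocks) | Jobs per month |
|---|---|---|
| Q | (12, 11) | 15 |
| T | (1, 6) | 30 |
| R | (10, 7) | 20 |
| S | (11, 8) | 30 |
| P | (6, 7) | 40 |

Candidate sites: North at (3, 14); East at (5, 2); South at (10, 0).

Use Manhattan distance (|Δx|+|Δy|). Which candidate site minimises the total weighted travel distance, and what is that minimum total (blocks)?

Total weighted distance at each candidate:
  North (3, 14): total = 1580
  East (5, 2): total = 1280
  South (10, 0): total = 1495
Minimum is at East with total 1280 blocks.

East, total 1280 blocks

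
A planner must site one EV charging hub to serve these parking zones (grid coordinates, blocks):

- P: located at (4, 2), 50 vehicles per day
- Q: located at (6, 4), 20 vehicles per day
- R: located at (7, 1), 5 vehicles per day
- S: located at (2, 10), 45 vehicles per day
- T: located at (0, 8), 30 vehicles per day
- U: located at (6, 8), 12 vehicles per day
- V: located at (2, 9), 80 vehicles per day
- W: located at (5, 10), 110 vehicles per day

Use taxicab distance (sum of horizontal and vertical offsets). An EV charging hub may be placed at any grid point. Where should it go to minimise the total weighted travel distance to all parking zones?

Manhattan distance separates: Σwᵢ(|x−xᵢ|+|y−yᵢ|) = Σwᵢ|x−xᵢ| + Σwᵢ|y−yᵢ|, so x and y are optimised independently as 1-D weighted medians.
Total weight W = 352; half = 176.
x-coordinate, sorted with cumulative weight:
  x=0 (T, w=30) cum 30
  x=2 (S, w=45) cum 75
  x=2 (V, w=80) cum 155
  x=4 (P, w=50) cum 205  ← median
  x=5 (W, w=110) cum 315
  x=6 (Q, w=20) cum 335
  x=6 (U, w=12) cum 347
  x=7 (R, w=5) cum 352
⇒ x* = 4
y-coordinate, sorted with cumulative weight:
  y=1 (R, w=5) cum 5
  y=2 (P, w=50) cum 55
  y=4 (Q, w=20) cum 75
  y=8 (T, w=30) cum 105
  y=8 (U, w=12) cum 117
  y=9 (V, w=80) cum 197  ← median
  y=10 (S, w=45) cum 242
  y=10 (W, w=110) cum 352
⇒ y* = 9

(4, 9)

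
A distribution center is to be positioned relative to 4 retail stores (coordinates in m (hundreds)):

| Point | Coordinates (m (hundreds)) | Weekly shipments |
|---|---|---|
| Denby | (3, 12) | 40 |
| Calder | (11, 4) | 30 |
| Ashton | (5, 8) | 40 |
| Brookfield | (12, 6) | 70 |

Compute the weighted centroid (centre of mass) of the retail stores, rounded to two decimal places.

The minimiser of Σwᵢ‖p−pᵢ‖² is the weighted centroid p* = (Σwᵢpᵢ)/(Σwᵢ).
Σwᵢ = 180.
Σwᵢxᵢ = 40·3 + 30·11 + 40·5 + 70·12 = 1490.
Σwᵢyᵢ = 40·12 + 30·4 + 40·8 + 70·6 = 1340.
x* = 1490/180 = 8.28, y* = 1340/180 = 7.44.

(8.28, 7.44)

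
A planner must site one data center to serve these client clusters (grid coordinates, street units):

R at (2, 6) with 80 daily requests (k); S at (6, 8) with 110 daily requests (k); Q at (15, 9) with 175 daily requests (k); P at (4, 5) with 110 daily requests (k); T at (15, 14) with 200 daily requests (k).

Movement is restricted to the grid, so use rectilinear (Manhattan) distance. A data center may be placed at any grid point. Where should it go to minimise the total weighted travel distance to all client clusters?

(15, 9)

Manhattan distance separates: Σwᵢ(|x−xᵢ|+|y−yᵢ|) = Σwᵢ|x−xᵢ| + Σwᵢ|y−yᵢ|, so x and y are optimised independently as 1-D weighted medians.
Total weight W = 675; half = 337.5.
x-coordinate, sorted with cumulative weight:
  x=2 (R, w=80) cum 80
  x=4 (P, w=110) cum 190
  x=6 (S, w=110) cum 300
  x=15 (Q, w=175) cum 475  ← median
  x=15 (T, w=200) cum 675
⇒ x* = 15
y-coordinate, sorted with cumulative weight:
  y=5 (P, w=110) cum 110
  y=6 (R, w=80) cum 190
  y=8 (S, w=110) cum 300
  y=9 (Q, w=175) cum 475  ← median
  y=14 (T, w=200) cum 675
⇒ y* = 9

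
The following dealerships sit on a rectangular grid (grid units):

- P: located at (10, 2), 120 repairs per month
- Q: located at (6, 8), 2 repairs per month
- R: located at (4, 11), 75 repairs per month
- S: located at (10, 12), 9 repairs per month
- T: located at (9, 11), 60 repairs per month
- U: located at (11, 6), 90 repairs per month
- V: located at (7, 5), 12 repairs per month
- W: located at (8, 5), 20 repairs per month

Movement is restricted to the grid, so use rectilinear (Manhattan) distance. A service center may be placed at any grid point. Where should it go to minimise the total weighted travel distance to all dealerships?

Manhattan distance separates: Σwᵢ(|x−xᵢ|+|y−yᵢ|) = Σwᵢ|x−xᵢ| + Σwᵢ|y−yᵢ|, so x and y are optimised independently as 1-D weighted medians.
Total weight W = 388; half = 194.
x-coordinate, sorted with cumulative weight:
  x=4 (R, w=75) cum 75
  x=6 (Q, w=2) cum 77
  x=7 (V, w=12) cum 89
  x=8 (W, w=20) cum 109
  x=9 (T, w=60) cum 169
  x=10 (P, w=120) cum 289  ← median
  x=10 (S, w=9) cum 298
  x=11 (U, w=90) cum 388
⇒ x* = 10
y-coordinate, sorted with cumulative weight:
  y=2 (P, w=120) cum 120
  y=5 (V, w=12) cum 132
  y=5 (W, w=20) cum 152
  y=6 (U, w=90) cum 242  ← median
  y=8 (Q, w=2) cum 244
  y=11 (R, w=75) cum 319
  y=11 (T, w=60) cum 379
  y=12 (S, w=9) cum 388
⇒ y* = 6

(10, 6)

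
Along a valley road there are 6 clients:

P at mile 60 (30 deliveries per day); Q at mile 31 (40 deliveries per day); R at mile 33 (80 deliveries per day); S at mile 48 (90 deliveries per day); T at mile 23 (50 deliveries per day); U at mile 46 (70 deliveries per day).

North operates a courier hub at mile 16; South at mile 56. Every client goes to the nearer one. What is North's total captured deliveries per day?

The indifferent point is the midpoint (16+56)/2 = 36; clients left of it (closer to North at 16) go to North, those right go to South.
  T at 23 (w=50) → North
  Q at 31 (w=40) → North
  R at 33 (w=80) → North
  U at 46 (w=70) → South
  S at 48 (w=90) → South
  P at 60 (w=30) → South
North captures 170; South captures 190.

170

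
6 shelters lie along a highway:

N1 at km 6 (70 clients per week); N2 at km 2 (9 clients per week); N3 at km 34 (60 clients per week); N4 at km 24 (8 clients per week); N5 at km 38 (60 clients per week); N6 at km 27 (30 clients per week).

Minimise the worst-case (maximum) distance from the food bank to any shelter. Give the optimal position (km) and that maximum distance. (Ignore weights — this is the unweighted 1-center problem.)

location 20, max distance 18

The 1-center on a line is the midpoint of the two extreme points: leftmost at 2, rightmost at 38.
Optimal location = (2 + 38)/2 = 20; maximum distance = (38 − 2)/2 = 18.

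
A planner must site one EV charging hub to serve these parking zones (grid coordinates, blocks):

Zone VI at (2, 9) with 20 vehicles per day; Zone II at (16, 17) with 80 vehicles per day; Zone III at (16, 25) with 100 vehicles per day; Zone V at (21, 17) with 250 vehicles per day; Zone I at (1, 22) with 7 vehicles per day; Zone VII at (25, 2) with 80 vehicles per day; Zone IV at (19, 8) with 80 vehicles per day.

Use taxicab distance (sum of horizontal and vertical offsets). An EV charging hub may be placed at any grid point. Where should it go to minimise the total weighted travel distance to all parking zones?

(21, 17)

Manhattan distance separates: Σwᵢ(|x−xᵢ|+|y−yᵢ|) = Σwᵢ|x−xᵢ| + Σwᵢ|y−yᵢ|, so x and y are optimised independently as 1-D weighted medians.
Total weight W = 617; half = 308.5.
x-coordinate, sorted with cumulative weight:
  x=1 (Zone I, w=7) cum 7
  x=2 (Zone VI, w=20) cum 27
  x=16 (Zone II, w=80) cum 107
  x=16 (Zone III, w=100) cum 207
  x=19 (Zone IV, w=80) cum 287
  x=21 (Zone V, w=250) cum 537  ← median
  x=25 (Zone VII, w=80) cum 617
⇒ x* = 21
y-coordinate, sorted with cumulative weight:
  y=2 (Zone VII, w=80) cum 80
  y=8 (Zone IV, w=80) cum 160
  y=9 (Zone VI, w=20) cum 180
  y=17 (Zone II, w=80) cum 260
  y=17 (Zone V, w=250) cum 510  ← median
  y=22 (Zone I, w=7) cum 517
  y=25 (Zone III, w=100) cum 617
⇒ y* = 17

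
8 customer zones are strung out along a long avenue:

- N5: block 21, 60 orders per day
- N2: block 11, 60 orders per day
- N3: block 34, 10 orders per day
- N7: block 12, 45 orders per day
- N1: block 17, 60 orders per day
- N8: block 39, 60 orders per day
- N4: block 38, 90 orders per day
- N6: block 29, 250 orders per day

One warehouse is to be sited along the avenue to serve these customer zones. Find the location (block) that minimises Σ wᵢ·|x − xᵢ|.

x = 29

For a sum of weighted absolute distances on a line, the optimum is the weighted median (not the mean). Total weight W = 635; half-weight = 317.5.
Sort by position and accumulate weight:
  block 11 (N2, w=60) → cum 60
  block 12 (N7, w=45) → cum 105
  block 17 (N1, w=60) → cum 165
  block 21 (N5, w=60) → cum 225
  block 29 (N6, w=250) → cum 475  ≥ 317.5 → median here
  block 34 (N3, w=10) → cum 485
  block 38 (N4, w=90) → cum 575
  block 39 (N8, w=60) → cum 635
Optimal location: block 29.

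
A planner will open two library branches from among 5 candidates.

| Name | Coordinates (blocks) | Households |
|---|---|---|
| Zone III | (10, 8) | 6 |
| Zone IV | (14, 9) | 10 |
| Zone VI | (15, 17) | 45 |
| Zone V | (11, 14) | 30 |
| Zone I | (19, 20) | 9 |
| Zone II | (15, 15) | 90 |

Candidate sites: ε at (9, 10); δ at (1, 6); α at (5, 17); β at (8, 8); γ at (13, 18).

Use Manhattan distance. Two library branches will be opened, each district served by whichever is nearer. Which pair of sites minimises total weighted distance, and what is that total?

Evaluate every pair (each demand assigned to the nearer of the two):
  {ε, γ}: total = 915
  {β, γ}: total = 919
  {δ, γ}: total = 1003
  {α, γ}: total = 1015
  {ε, α}: total = 1851
  {ε, β}: total = 2007
  {ε, δ}: total = 2013
  {α, β}: total = 2035
  {δ, α}: total = 2179
  {δ, β}: total = 2539
Best pair: {ε, γ} with total 915.

{ε, γ}, total 915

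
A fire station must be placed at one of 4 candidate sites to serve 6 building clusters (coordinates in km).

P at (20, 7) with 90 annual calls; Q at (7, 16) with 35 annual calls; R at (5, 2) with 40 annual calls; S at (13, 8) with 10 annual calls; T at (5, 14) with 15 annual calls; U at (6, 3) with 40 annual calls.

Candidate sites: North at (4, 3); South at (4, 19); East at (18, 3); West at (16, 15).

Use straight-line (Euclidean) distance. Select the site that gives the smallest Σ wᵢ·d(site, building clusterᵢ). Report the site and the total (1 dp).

East, total 2326.2 km

Total weighted distance at each candidate:
  North (4, 3): total = 2356.5
  South (4, 19): total = 3493.3
  East (18, 3): total = 2326.2
  West (16, 15): total = 2669.8
Minimum is at East with total 2326.2 km.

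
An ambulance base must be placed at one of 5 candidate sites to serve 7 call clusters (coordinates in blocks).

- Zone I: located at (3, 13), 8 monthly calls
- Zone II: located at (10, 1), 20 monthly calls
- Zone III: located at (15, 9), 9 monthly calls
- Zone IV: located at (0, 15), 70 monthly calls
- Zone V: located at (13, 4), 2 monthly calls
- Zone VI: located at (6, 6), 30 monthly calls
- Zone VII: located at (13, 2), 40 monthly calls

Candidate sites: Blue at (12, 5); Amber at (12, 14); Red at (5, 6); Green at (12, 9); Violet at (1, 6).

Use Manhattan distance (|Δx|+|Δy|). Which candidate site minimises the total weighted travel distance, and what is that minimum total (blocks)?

Red, total 1899 blocks

Total weighted distance at each candidate:
  Blue (12, 5): total = 2233
  Amber (12, 14): total = 2324
  Red (5, 6): total = 1899
  Green (12, 9): total = 2193
  Violet (1, 6): total = 2023
Minimum is at Red with total 1899 blocks.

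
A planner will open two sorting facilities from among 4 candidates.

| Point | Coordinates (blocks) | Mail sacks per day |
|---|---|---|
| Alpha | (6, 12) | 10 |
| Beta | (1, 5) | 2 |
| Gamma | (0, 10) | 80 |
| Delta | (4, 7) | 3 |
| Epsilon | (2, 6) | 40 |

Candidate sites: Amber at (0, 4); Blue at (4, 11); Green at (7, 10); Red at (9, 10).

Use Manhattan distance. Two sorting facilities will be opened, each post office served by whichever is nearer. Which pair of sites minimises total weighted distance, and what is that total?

{Amber, Blue}, total 606

Evaluate every pair (each demand assigned to the nearer of the two):
  {Amber, Blue}: total = 606
  {Amber, Green}: total = 692
  {Amber, Red}: total = 715
  {Blue, Green}: total = 740
  {Blue, Red}: total = 740
  {Green, Red}: total = 990
Best pair: {Amber, Blue} with total 606.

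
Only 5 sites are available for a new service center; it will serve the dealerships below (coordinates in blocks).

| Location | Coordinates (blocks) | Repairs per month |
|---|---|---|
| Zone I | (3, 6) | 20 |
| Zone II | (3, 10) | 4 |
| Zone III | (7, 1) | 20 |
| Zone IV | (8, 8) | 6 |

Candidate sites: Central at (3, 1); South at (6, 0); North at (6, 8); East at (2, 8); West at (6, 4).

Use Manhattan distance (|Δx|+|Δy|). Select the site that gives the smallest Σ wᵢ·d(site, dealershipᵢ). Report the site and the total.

Total weighted distance at each candidate:
  Central (3, 1): total = 288
  South (6, 0): total = 332
  North (6, 8): total = 292
  East (2, 8): total = 348
  West (6, 4): total = 252
Minimum is at West with total 252 blocks.

West, total 252 blocks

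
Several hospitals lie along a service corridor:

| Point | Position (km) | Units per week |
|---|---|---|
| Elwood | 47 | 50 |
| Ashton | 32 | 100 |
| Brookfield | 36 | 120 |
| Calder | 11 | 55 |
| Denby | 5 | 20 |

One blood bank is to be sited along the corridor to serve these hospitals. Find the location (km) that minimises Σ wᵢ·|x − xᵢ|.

x = 32

For a sum of weighted absolute distances on a line, the optimum is the weighted median (not the mean). Total weight W = 345; half-weight = 172.5.
Sort by position and accumulate weight:
  km 5 (Denby, w=20) → cum 20
  km 11 (Calder, w=55) → cum 75
  km 32 (Ashton, w=100) → cum 175  ≥ 172.5 → median here
  km 36 (Brookfield, w=120) → cum 295
  km 47 (Elwood, w=50) → cum 345
Optimal location: km 32.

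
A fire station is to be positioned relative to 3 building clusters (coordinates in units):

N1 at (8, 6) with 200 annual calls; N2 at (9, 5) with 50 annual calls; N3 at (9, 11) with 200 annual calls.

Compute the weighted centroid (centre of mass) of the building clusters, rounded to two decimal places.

The minimiser of Σwᵢ‖p−pᵢ‖² is the weighted centroid p* = (Σwᵢpᵢ)/(Σwᵢ).
Σwᵢ = 450.
Σwᵢxᵢ = 200·8 + 50·9 + 200·9 = 3850.
Σwᵢyᵢ = 200·6 + 50·5 + 200·11 = 3650.
x* = 3850/450 = 8.56, y* = 3650/450 = 8.11.

(8.56, 8.11)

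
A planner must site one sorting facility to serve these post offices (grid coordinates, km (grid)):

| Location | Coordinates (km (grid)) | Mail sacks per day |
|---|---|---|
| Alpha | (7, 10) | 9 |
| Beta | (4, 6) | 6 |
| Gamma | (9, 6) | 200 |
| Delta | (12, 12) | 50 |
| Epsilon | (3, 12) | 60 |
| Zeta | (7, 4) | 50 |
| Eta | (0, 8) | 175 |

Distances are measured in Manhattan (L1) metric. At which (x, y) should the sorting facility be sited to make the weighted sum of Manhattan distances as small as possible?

(7, 8)

Manhattan distance separates: Σwᵢ(|x−xᵢ|+|y−yᵢ|) = Σwᵢ|x−xᵢ| + Σwᵢ|y−yᵢ|, so x and y are optimised independently as 1-D weighted medians.
Total weight W = 550; half = 275.
x-coordinate, sorted with cumulative weight:
  x=0 (Eta, w=175) cum 175
  x=3 (Epsilon, w=60) cum 235
  x=4 (Beta, w=6) cum 241
  x=7 (Alpha, w=9) cum 250
  x=7 (Zeta, w=50) cum 300  ← median
  x=9 (Gamma, w=200) cum 500
  x=12 (Delta, w=50) cum 550
⇒ x* = 7
y-coordinate, sorted with cumulative weight:
  y=4 (Zeta, w=50) cum 50
  y=6 (Beta, w=6) cum 56
  y=6 (Gamma, w=200) cum 256
  y=8 (Eta, w=175) cum 431  ← median
  y=10 (Alpha, w=9) cum 440
  y=12 (Delta, w=50) cum 490
  y=12 (Epsilon, w=60) cum 550
⇒ y* = 8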